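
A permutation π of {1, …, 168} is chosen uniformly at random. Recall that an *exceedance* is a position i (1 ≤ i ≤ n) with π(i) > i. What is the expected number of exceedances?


Write X = Σ_{i=1}^{168} X_i, where X_i = 1_{π(i) > i}.
For each fixed i, π(i) is uniform over {1, …, 168} (marginal of a uniform permutation), so P[π(i) > i] = (n − i)/n. Summing: Σ_{i=1}^{168} (n − i)/n = (0 + 1 + … + 167)/168 = 168(168 − 1)/(2·168) = (168 − 1)/2.
Hence E[X] = Σ_{i=1}^{168} (168 − i)/168 = 167/2 ≈ 83.500.

E[X] = 167/2 = 83.500.


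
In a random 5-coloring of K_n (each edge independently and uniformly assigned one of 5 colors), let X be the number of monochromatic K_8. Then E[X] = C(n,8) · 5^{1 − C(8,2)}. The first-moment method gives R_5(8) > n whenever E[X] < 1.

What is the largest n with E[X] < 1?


We need C(n, 8) · 5^{1 − 28} < 1, i.e. C(n, 8) < 5^{28 − 1} = 7450580596923828125.
Check values of n near the boundary:
  n = 857: C(857, 8) = 6983854138365964575; 6983854138365964575 < 7450580596923828125? YES
  n = 858: C(858, 8) = 7049584530256467771; 7049584530256467771 < 7450580596923828125? YES
  n = 859: C(859, 8) = 7115855595170747139; 7115855595170747139 < 7450580596923828125? YES
  n = 860: C(860, 8) = 7182671140665308145; 7182671140665308145 < 7450580596923828125? YES
  n = 861: C(861, 8) = 7250034996615275865; 7250034996615275865 < 7450580596923828125? YES
  n = 862: C(862, 8) = 7317951015318931845; 7317951015318931845 < 7450580596923828125? YES
  n = 863: C(863, 8) = 7386423071602617757; 7386423071602617757 < 7450580596923828125? YES
  n = 864: C(864, 8) = 7455455062926006708; 7455455062926006708 < 7450580596923828125? NO
  n = 865: C(865, 8) = 7525050909487743060; 7525050909487743060 < 7450580596923828125? NO
  n = 866: C(866, 8) = 7595214554331451620; 7595214554331451620 < 7450580596923828125? NO
The largest n with C(n, 8) < 7450580596923828125 is n = 863 (where E[X] = 7386423071602617757/7450580596923828125 ≈ 0.99139). Hence R_5(8) > 863, i.e. R_5(8) ≥ 864.

Largest n = 863; hence R_5(8) > 863.


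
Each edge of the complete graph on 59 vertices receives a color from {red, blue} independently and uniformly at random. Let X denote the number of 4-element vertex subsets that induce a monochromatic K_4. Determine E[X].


Let X = Σ_S X_S over the C(59, 4) = 455126 subsets S of size 4, where X_S = 1 if the K_4 on S is monochromatic.
For a fixed S, the K_4 on S has C(4, 2) = 6 edges. P[all 6 edges red] = (1/2)^6, and likewise for blue, so P[monochromatic] = 2·(1/2)^6 = 2^{1 − 6} = 1/32.
By linearity of expectation: E[X] = C(59, 4) · 2^{1 − 6} = 455126 · 1/32 = 227563/16.
Numerically: E[X] ≈ 14222.6875.

E[X] = C(59,4)·2^(1−C(4,2)) = 227563/16 ≈ 14222.6875.


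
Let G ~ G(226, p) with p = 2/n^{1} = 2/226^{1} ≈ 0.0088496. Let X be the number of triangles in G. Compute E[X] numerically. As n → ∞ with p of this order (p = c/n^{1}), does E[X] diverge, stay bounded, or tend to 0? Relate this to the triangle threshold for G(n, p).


Number of potential triangles: C(226, 3) = 1898400.
Each occurs with probability p³ ≈ (0.0088496)³ ≈ 6.9305016e-07.
By linearity: E[X] = C(226, 3)·p³ ≈ 1898400 · 6.9305016e-07 ≈ 1.31569.
Here α = 1, so p = 2/n is exactly at the triangle threshold p ~ 1/n. Asymptotically E[X] → c³/6 = 2³/6 = 4/3 ≈ 1.33333, a bounded constant. In this regime the triangle count is asymptotically Poisson(c³/6).

E[X] ≈ 1.31569; in regime p = Θ(1/n^{1}) E[X] stays bounded (at the triangle threshold p ~ 1/n).


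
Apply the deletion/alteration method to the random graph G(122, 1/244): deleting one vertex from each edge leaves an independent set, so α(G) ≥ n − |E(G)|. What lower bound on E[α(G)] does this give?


E[|E(G)|] = C(122, 2)·p = 7381 · (1/244) = 121/4.
E[α(G)] ≥ n − E[|E(G)|] = 122 − 121/4 = 367/4.
Numerically: ≈ 91.750000.
(This is only a lower bound; the true E[α(G)] may be larger.)

E[α(G)] ≥ 367/4 ≈ 91.750000.


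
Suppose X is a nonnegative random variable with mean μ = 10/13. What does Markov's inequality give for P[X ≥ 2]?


μ = E[X] = 10/13, a = 2.
Markov: P[X ≥ 2] ≤ μ/a = (10/13)/2 = 5/13.
Numerically: ≈ 0.385.
(Since a = 2 > μ = 0.769, the bound 5/13 is < 1 and informative.)

P[X ≥ 2] ≤ 5/13 ≈ 0.385.


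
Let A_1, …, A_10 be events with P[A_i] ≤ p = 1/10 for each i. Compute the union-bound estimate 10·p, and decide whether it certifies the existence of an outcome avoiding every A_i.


Union bound: P[∪_{i=1}^{10} A_i] ≤ Σ_i P[A_i] ≤ 10·p = 10·(1/10) = 1.
Numerically: 1 ≈ 1.000.
Is 1 < 1? NO.
Since the bound 1 is ≥ 1, the union bound is uninformative here; it does NOT by itself certify existence.

10·p = 1 ≈ 1.000; existence NOT certified by the union bound.


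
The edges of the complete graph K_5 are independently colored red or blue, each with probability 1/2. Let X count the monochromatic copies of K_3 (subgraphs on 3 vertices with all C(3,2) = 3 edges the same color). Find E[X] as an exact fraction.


Let X = Σ_S X_S over the C(5, 3) = 10 subsets S of size 3, where X_S = 1 if the K_3 on S is monochromatic.
For a fixed S, the K_3 on S has C(3, 2) = 3 edges. P[all 3 edges red] = (1/2)^3, and likewise for blue, so P[monochromatic] = 2·(1/2)^3 = 2^{1 − 3} = 1/4.
By linearity of expectation: E[X] = C(5, 3) · 2^{1 − 3} = 10 · 1/4 = 5/2.
Numerically: E[X] ≈ 2.5000.

E[X] = C(5,3)·2^(1−C(3,2)) = 5/2 ≈ 2.5000.


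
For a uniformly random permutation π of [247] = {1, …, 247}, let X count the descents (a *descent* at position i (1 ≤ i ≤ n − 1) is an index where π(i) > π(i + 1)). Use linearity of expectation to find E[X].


Write X = Σ X_I over i = 1, …, 246, with X_I the indicator of one descent.
There are 246 indicators.
For each fixed i, the pair (π(i), π(i+1)) is a uniformly random ordered pair of distinct values from {1, …, 247}; by symmetry P[π(i) > π(i+1)] = 1/2.
By linearity: E[X] = 246 · (1/2) = (247 − 1) · (1/2) = 123 ≈ 123.000.

E[X] = 123 = 123.000.


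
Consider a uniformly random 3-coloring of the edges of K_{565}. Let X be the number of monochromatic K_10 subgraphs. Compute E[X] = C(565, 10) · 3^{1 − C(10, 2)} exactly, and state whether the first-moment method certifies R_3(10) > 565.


E[X] = C(565, 10) · 3^{1 − 45} = 843210704398024361828 · 3^{−44} = 843210704398024361828/984770902183611232881.
As a reduced fraction: E[X] = 843210704398024361828/984770902183611232881 ≈ 0.8562506.
Is E[X] < 1? YES.
Since E[X] < 1, there exists a 3-coloring of K_{565} with no monochromatic K_10; hence R_3(10) > 565.

E[X] = 843210704398024361828/984770902183611232881 ≈ 0.8562506; E[X] < 1, so R_3(10) > 565.


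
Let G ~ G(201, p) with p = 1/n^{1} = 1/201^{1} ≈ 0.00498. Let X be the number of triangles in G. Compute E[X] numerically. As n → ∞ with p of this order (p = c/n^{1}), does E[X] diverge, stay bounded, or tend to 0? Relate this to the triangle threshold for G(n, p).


Number of potential triangles: C(201, 3) = 1333300.
Each occurs with probability p³ ≈ (0.00498)³ ≈ 1.23144e-07.
By linearity: E[X] = C(201, 3)·p³ ≈ 1333300 · 1.23144e-07 ≈ 0.164.
Here α = 1, so p = 1/n is exactly at the triangle threshold p ~ 1/n. Asymptotically E[X] → c³/6 = 1³/6 = 1/6 ≈ 0.167, a bounded constant. In this regime the triangle count is asymptotically Poisson(c³/6).

E[X] ≈ 0.164; in regime p = Θ(1/n^{1}) E[X] stays bounded (at the triangle threshold p ~ 1/n).


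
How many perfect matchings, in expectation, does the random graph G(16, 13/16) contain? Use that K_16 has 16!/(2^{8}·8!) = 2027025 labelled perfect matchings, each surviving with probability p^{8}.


K_16 has 16!/(2^{8}·8!) = 2027025 labelled perfect matchings.
For each such perfect matching H, let X_H = 1 if all 8 edges of H are present in G. Then P[X_H = 1] = p^{8} = (13/16)^{8} = 815730721/4294967296.
By linearity of expectation: E[X] = Σ_H E[X_H] = 2027025 · p^{8} = 2027025 · 815730721/4294967296 = 1653506564735025/4294967296.
Numerically: E[X] ≈ 384987.

E[X] = 2027025 · (13/16)^{8} = 1653506564735025/4294967296 ≈ 384987.


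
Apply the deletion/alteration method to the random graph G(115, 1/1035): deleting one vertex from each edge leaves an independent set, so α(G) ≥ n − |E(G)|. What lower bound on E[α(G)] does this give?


E[|E(G)|] = C(115, 2)·p = 6555 · (1/1035) = 19/3.
E[α(G)] ≥ n − E[|E(G)|] = 115 − 19/3 = 326/3.
Numerically: ≈ 108.666667.
(This is only a lower bound; the true E[α(G)] may be larger.)

E[α(G)] ≥ 326/3 ≈ 108.666667.


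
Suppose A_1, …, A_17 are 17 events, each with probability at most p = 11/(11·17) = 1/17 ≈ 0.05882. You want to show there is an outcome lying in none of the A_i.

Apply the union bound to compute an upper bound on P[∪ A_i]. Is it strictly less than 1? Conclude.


Union bound: P[∪_{i=1}^{17} A_i] ≤ Σ_i P[A_i] ≤ 17·p = 17·(1/17) = 1.
Numerically: 1 ≈ 1.00000.
Is 1 < 1? NO.
Since the bound 1 is ≥ 1, the union bound is uninformative here; it does NOT by itself certify existence.

17·p = 1 ≈ 1.00000; existence NOT certified by the union bound.


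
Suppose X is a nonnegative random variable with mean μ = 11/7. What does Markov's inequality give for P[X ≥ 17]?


μ = E[X] = 11/7, a = 17.
Markov: P[X ≥ 17] ≤ μ/a = (11/7)/17 = 11/119.
Numerically: ≈ 0.09244.
(Since a = 17 > μ = 1.57143, the bound 11/119 is < 1 and informative.)

P[X ≥ 17] ≤ 11/119 ≈ 0.09244.


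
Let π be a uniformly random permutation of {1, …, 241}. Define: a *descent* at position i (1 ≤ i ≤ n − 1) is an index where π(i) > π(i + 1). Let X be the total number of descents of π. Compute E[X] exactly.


Write X = Σ X_I over i = 1, …, 240, with X_I the indicator of one descent.
There are 240 indicators.
For each fixed i, the pair (π(i), π(i+1)) is a uniformly random ordered pair of distinct values from {1, …, 241}; by symmetry P[π(i) > π(i+1)] = 1/2.
By linearity: E[X] = 240 · (1/2) = (241 − 1) · (1/2) = 120 ≈ 120.000.

E[X] = 120 = 120.000.


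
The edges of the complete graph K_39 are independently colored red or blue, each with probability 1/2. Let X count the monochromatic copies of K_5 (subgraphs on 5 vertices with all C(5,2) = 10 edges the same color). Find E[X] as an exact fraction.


Let X = Σ_S X_S over the C(39, 5) = 575757 subsets S of size 5, where X_S = 1 if the K_5 on S is monochromatic.
For a fixed S, the K_5 on S has C(5, 2) = 10 edges. P[all 10 edges red] = (1/2)^10, and likewise for blue, so P[monochromatic] = 2·(1/2)^10 = 2^{1 − 10} = 1/512.
By linearity of expectation: E[X] = C(39, 5) · 2^{1 − 10} = 575757 · 1/512 = 575757/512.
Numerically: E[X] ≈ 1124.52539.

E[X] = C(39,5)·2^(1−C(5,2)) = 575757/512 ≈ 1124.52539.


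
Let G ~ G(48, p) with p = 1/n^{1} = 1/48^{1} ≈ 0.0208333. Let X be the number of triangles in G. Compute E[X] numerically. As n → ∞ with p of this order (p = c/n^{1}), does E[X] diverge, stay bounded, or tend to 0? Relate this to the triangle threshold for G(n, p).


Number of potential triangles: C(48, 3) = 17296.
Each occurs with probability p³ ≈ (0.0208333)³ ≈ 9.04224537e-06.
By linearity: E[X] = C(48, 3)·p³ ≈ 17296 · 9.04224537e-06 ≈ 0.156395.
Here α = 1, so p = 1/n is exactly at the triangle threshold p ~ 1/n. Asymptotically E[X] → c³/6 = 1³/6 = 1/6 ≈ 0.166667, a bounded constant. In this regime the triangle count is asymptotically Poisson(c³/6).

E[X] ≈ 0.156395; in regime p = Θ(1/n^{1}) E[X] stays bounded (at the triangle threshold p ~ 1/n).


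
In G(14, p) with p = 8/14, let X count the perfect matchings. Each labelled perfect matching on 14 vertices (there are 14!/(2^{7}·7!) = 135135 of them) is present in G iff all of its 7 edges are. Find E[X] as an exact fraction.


K_14 has 14!/(2^{7}·7!) = 135135 labelled perfect matchings.
For each such perfect matching H, let X_H = 1 if all 7 edges of H are present in G. Then P[X_H = 1] = p^{7} = (4/7)^{7} = 16384/823543.
Summing the indicators: E[X] = Σ_H E[X_H] = 135135 · p^{7} = 135135 · 16384/823543 = 316293120/117649.
Numerically: E[X] ≈ 2.69e+03.

E[X] = 135135 · (4/7)^{7} = 316293120/117649 ≈ 2.69e+03.


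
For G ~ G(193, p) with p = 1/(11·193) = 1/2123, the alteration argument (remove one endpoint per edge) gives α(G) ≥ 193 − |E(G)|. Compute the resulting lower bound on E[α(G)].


E[|E(G)|] = C(193, 2)·p = 18528 · (1/2123) = 96/11.
E[α(G)] ≥ n − E[|E(G)|] = 193 − 96/11 = 2027/11.
Numerically: ≈ 184.273.
(This is only a lower bound; the true E[α(G)] may be larger.)

E[α(G)] ≥ 2027/11 ≈ 184.273.


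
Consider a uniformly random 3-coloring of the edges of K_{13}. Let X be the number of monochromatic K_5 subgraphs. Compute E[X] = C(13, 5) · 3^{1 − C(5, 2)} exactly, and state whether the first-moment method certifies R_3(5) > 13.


E[X] = C(13, 5) · 3^{1 − 10} = 1287 · 3^{−9} = 1287/19683.
As a reduced fraction: E[X] = 143/2187 ≈ 0.065.
Is E[X] < 1? YES.
Since E[X] < 1, there exists a 3-coloring of K_{13} with no monochromatic K_5; hence R_3(5) > 13.

E[X] = 143/2187 ≈ 0.065; E[X] < 1, so R_3(5) > 13.


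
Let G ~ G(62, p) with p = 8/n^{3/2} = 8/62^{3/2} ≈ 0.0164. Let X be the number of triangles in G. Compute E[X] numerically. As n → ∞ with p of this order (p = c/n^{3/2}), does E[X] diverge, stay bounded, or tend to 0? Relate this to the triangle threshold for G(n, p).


Number of potential triangles: C(62, 3) = 37820.
Each occurs with probability p³ ≈ (0.0164)³ ≈ 4.40055e-06.
By linearity: E[X] = C(62, 3)·p³ ≈ 37820 · 4.40055e-06 ≈ 0.166.
Since α = 3/2 > 1, p = c/n^{3/2} = o(1/n) is below the triangle threshold p ~ 1/n. Asymptotically E[X] ~ (c³/6)·n^{3(1−α)} = (8³/6)·n^{-1.5} → 0, so by Markov's inequality G has no triangles w.h.p.

E[X] ≈ 0.166; in regime p = Θ(1/n^{3/2}) E[X] tends to 0 (below the triangle threshold p ~ 1/n).


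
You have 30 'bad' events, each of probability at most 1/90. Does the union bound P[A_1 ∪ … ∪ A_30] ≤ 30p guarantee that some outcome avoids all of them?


Union bound: P[∪_{i=1}^{30} A_i] ≤ Σ_i P[A_i] ≤ 30·p = 30·(1/90) = 1/3.
Numerically: 1/3 ≈ 0.3333.
Is 1/3 < 1? YES.
Since P[∪ A_i] ≤ 1/3 < 1, the complement has P[∩ A_i^c] ≥ 1 − 1/3 = 2/3 > 0, so some outcome avoids every A_i.

30·p = 1/3 ≈ 0.3333; existence CERTIFIED by the union bound.


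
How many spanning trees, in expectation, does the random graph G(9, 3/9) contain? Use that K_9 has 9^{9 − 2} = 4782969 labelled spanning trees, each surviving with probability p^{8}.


K_9 has 9^{9 − 2} = 4782969 labelled spanning trees.
For each such spanning tree H, let X_H = 1 if all 8 edges of H are present in G. Then P[X_H = 1] = p^{8} = (1/3)^{8} = 1/6561.
By linearity: E[X] = Σ_H E[X_H] = 4782969 · p^{8} = 4782969 · 1/6561 = 729.
Numerically: E[X] ≈ 729.

E[X] = 4782969 · (1/3)^{8} = 729 ≈ 729.


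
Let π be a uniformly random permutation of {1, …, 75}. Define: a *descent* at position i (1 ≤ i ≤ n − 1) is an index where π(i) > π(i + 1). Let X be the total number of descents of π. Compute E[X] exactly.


Write X = Σ X_I over i = 1, …, 74, with X_I the indicator of one descent.
There are 74 indicators.
For each fixed i, the pair (π(i), π(i+1)) is a uniformly random ordered pair of distinct values from {1, …, 75}; by symmetry P[π(i) > π(i+1)] = 1/2.
By linearity: E[X] = 74 · (1/2) = (75 − 1) · (1/2) = 37 ≈ 37.0000.

E[X] = 37 = 37.0000.


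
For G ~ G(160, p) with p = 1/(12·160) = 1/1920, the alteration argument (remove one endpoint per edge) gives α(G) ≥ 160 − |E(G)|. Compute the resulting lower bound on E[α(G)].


E[|E(G)|] = C(160, 2)·p = 12720 · (1/1920) = 53/8.
E[α(G)] ≥ n − E[|E(G)|] = 160 − 53/8 = 1227/8.
Numerically: ≈ 153.3750.
(This is only a lower bound; the true E[α(G)] may be larger.)

E[α(G)] ≥ 1227/8 ≈ 153.3750.


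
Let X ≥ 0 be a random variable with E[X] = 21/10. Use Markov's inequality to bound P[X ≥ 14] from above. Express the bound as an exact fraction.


μ = E[X] = 21/10, a = 14.
Markov: P[X ≥ 14] ≤ μ/a = (21/10)/14 = 3/20.
Numerically: ≈ 0.15000.
(Since a = 14 > μ = 2.10000, the bound 3/20 is < 1 and informative.)

P[X ≥ 14] ≤ 3/20 ≈ 0.15000.


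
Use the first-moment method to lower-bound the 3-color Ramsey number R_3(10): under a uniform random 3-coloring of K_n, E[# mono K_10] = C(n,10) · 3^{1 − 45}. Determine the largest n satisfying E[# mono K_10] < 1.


We need C(n, 10) · 3^{1 − 45} < 1, i.e. C(n, 10) < 3^{45 − 1} = 984770902183611232881.
Check values of n near the boundary:
  n = 567: C(567, 10) = 873787071273467749398; 873787071273467749398 < 984770902183611232881? YES
  n = 568: C(568, 10) = 889446337783744949208; 889446337783744949208 < 984770902183611232881? YES
  n = 569: C(569, 10) = 905357721286137524328; 905357721286137524328 < 984770902183611232881? YES
  n = 570: C(570, 10) = 921524823451961408691; 921524823451961408691 < 984770902183611232881? YES
  n = 571: C(571, 10) = 937951290893172842001; 937951290893172842001 < 984770902183611232881? YES
  n = 572: C(572, 10) = 954640815642161682606; 954640815642161682606 < 984770902183611232881? YES
  n = 573: C(573, 10) = 971597135635805762226; 971597135635805762226 < 984770902183611232881? YES
  n = 574: C(574, 10) = 988824035203816502691; 988824035203816502691 < 984770902183611232881? NO
  n = 575: C(575, 10) = 1006325345561406175305; 1006325345561406175305 < 984770902183611232881? NO
The largest n with C(n, 10) < 984770902183611232881 is n = 573 (where E[X] = 35985079097622435638/36472996377170786403 ≈ 0.98662). Hence R_3(10) > 573, i.e. R_3(10) ≥ 574.

Largest n = 573; hence R_3(10) > 573.


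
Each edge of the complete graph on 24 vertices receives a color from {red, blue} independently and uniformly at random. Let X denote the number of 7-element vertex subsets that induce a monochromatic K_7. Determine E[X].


Let X = Σ_S X_S over the C(24, 7) = 346104 subsets S of size 7, where X_S = 1 if the K_7 on S is monochromatic.
For a fixed S, the K_7 on S has C(7, 2) = 21 edges. P[all 21 edges red] = (1/2)^21, and likewise for blue, so P[monochromatic] = 2·(1/2)^21 = 2^{1 − 21} = 1/1048576.
Summing: E[X] = C(24, 7) · 2^{1 − 21} = 346104 · 1/1048576 = 43263/131072.
Numerically: E[X] ≈ 0.3301.

E[X] = C(24,7)·2^(1−C(7,2)) = 43263/131072 ≈ 0.3301.


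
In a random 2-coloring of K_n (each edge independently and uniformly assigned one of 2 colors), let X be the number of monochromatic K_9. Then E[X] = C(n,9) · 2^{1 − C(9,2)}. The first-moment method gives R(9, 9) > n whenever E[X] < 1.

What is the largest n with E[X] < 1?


We need C(n, 9) · 2^{1 − 36} < 1, i.e. C(n, 9) < 2^{36 − 1} = 34359738368.
Check values of n near the boundary:
  n = 60: C(60, 9) = 14783142660; 14783142660 < 34359738368? YES
  n = 61: C(61, 9) = 17341763505; 17341763505 < 34359738368? YES
  n = 62: C(62, 9) = 20286591270; 20286591270 < 34359738368? YES
  n = 63: C(63, 9) = 23667689815; 23667689815 < 34359738368? YES
  n = 64: C(64, 9) = 27540584512; 27540584512 < 34359738368? YES
  n = 65: C(65, 9) = 31966749880; 31966749880 < 34359738368? YES
  n = 66: C(66, 9) = 37014131440; 37014131440 < 34359738368? NO
The largest n with C(n, 9) < 34359738368 is n = 65 (where E[X] = 3995843735/4294967296 ≈ 0.93035). Hence R(9, 9) > 65, i.e. R(9, 9) ≥ 66.

Largest n = 65; hence R(9, 9) > 65.


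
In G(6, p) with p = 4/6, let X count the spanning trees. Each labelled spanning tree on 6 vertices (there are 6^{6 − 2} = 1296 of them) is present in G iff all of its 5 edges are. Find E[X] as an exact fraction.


K_6 has 6^{6 − 2} = 1296 labelled spanning trees.
For each such spanning tree H, let X_H = 1 if all 5 edges of H are present in G. Then P[X_H = 1] = p^{5} = (2/3)^{5} = 32/243.
Summing the indicators: E[X] = Σ_H E[X_H] = 1296 · p^{5} = 1296 · 32/243 = 512/3.
Numerically: E[X] ≈ 170.7.

E[X] = 1296 · (2/3)^{5} = 512/3 ≈ 170.7.


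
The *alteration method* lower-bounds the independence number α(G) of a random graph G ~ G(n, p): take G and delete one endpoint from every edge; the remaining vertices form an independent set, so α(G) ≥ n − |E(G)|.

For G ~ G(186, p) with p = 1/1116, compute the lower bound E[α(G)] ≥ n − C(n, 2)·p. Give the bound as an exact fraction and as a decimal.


E[|E(G)|] = C(186, 2)·p = 17205 · (1/1116) = 185/12.
E[α(G)] ≥ n − E[|E(G)|] = 186 − 185/12 = 2047/12.
Numerically: ≈ 170.583.
(This is only a lower bound; the true E[α(G)] may be larger.)

E[α(G)] ≥ 2047/12 ≈ 170.583.


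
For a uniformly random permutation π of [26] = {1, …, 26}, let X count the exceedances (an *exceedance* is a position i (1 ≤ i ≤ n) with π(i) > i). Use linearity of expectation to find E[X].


Write X = Σ_{i=1}^{26} X_i, where X_i = 1_{π(i) > i}.
For each fixed i, π(i) is uniform over {1, …, 26} (marginal of a uniform permutation), so P[π(i) > i] = (n − i)/n. Summing: Σ_{i=1}^{26} (n − i)/n = (0 + 1 + … + 25)/26 = 26(26 − 1)/(2·26) = (26 − 1)/2.
Hence E[X] = Σ_{i=1}^{26} (26 − i)/26 = 25/2 ≈ 12.5000.

E[X] = 25/2 = 12.5000.


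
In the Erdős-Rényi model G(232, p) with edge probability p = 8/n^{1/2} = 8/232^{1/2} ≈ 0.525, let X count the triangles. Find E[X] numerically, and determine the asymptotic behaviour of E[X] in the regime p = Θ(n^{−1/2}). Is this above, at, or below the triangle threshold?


Number of potential triangles: C(232, 3) = 2054360.
Each occurs with probability p³ ≈ (0.525)³ ≈ 1.44890e-01.
By linearity: E[X] = C(232, 3)·p³ ≈ 2054360 · 1.44890e-01 ≈ 297655.927.
Since α = 1/2 < 1, p = c/n^{1/2} ≫ 1/n is above the triangle threshold p ~ 1/n. Asymptotically E[X] ~ (c³/6)·n^{3(1−α)} = (8³/6)·n^{1.5} → ∞; triangles are abundant w.h.p.

E[X] ≈ 297655.927; in regime p = Θ(1/n^{1/2}) E[X] diverges (above the triangle threshold p ~ 1/n).


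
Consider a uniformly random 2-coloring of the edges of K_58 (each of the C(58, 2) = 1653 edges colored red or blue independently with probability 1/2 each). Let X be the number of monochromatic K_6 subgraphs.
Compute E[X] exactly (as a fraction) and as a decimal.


Let X = Σ_S X_S over the C(58, 6) = 40475358 subsets S of size 6, where X_S = 1 if the K_6 on S is monochromatic.
For a fixed S, the K_6 on S has C(6, 2) = 15 edges. P[all 15 edges red] = (1/2)^15, and likewise for blue, so P[monochromatic] = 2·(1/2)^15 = 2^{1 − 15} = 1/16384.
By linearity: E[X] = C(58, 6) · 2^{1 − 15} = 40475358 · 1/16384 = 20237679/8192.
Numerically: E[X] ≈ 2470.420.

E[X] = C(58,6)·2^(1−C(6,2)) = 20237679/8192 ≈ 2470.420.


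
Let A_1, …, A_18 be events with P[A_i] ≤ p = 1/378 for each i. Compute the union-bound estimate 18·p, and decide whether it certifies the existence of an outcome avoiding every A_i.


Union bound: P[∪_{i=1}^{18} A_i] ≤ Σ_i P[A_i] ≤ 18·p = 18·(1/378) = 1/21.
Numerically: 1/21 ≈ 0.048.
Is 1/21 < 1? YES.
Since P[∪ A_i] ≤ 1/21 < 1, the complement has P[∩ A_i^c] ≥ 1 − 1/21 = 20/21 > 0, so some outcome avoids every A_i.

18·p = 1/21 ≈ 0.048; existence CERTIFIED by the union bound.


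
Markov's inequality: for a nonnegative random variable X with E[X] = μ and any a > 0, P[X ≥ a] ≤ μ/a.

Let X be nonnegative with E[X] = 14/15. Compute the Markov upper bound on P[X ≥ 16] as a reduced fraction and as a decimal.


μ = E[X] = 14/15, a = 16.
Markov: P[X ≥ 16] ≤ μ/a = (14/15)/16 = 7/120.
Numerically: ≈ 0.058333.
(Since a = 16 > μ = 0.933333, the bound 7/120 is < 1 and informative.)

P[X ≥ 16] ≤ 7/120 ≈ 0.058333.


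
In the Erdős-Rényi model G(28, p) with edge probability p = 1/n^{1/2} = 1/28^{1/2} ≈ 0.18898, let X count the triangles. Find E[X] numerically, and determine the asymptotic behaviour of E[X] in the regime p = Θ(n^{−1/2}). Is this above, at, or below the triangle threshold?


Number of potential triangles: C(28, 3) = 3276.
Each occurs with probability p³ ≈ (0.18898)³ ≈ 6.7493656e-03.
By linearity: E[X] = C(28, 3)·p³ ≈ 3276 · 6.7493656e-03 ≈ 22.11092.
Since α = 1/2 < 1, p = c/n^{1/2} ≫ 1/n is above the triangle threshold p ~ 1/n. Asymptotically E[X] ~ (c³/6)·n^{3(1−α)} = (1³/6)·n^{1.5} → ∞; triangles are abundant w.h.p.

E[X] ≈ 22.11092; in regime p = Θ(1/n^{1/2}) E[X] diverges (above the triangle threshold p ~ 1/n).


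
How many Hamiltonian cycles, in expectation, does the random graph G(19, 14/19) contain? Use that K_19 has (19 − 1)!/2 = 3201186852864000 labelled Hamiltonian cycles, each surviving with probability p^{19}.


K_19 has (19 − 1)!/2 = 3201186852864000 labelled Hamiltonian cycles.
For each such Hamiltonian cycle H, let X_H = 1 if all 19 edges of H are present in G. Then P[X_H = 1] = p^{19} = (14/19)^{19} = 5976303958948914397184/1978419655660313589123979.
Summing the indicators: E[X] = Σ_H E[X_H] = 3201186852864000 · p^{19} = 3201186852864000 · 5976303958948914397184/1978419655660313589123979 = 19131265662106339128470788663934976000/1978419655660313589123979.
Numerically: E[X] ≈ 9.67e+12.

E[X] = 3201186852864000 · (14/19)^{19} = 19131265662106339128470788663934976000/1978419655660313589123979 ≈ 9.67e+12.


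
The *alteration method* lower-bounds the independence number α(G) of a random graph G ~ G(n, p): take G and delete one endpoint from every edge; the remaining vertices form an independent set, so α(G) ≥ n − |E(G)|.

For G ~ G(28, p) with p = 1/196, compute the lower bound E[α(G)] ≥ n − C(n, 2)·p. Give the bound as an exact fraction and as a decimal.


E[|E(G)|] = C(28, 2)·p = 378 · (1/196) = 27/14.
E[α(G)] ≥ n − E[|E(G)|] = 28 − 27/14 = 365/14.
Numerically: ≈ 26.07143.
(This is only a lower bound; the true E[α(G)] may be larger.)

E[α(G)] ≥ 365/14 ≈ 26.07143.


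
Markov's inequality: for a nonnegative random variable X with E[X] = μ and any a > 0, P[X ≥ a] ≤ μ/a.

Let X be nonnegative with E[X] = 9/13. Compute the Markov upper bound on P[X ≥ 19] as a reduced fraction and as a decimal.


μ = E[X] = 9/13, a = 19.
Markov: P[X ≥ 19] ≤ μ/a = (9/13)/19 = 9/247.
Numerically: ≈ 0.036.
(Since a = 19 > μ = 0.692, the bound 9/247 is < 1 and informative.)

P[X ≥ 19] ≤ 9/247 ≈ 0.036.


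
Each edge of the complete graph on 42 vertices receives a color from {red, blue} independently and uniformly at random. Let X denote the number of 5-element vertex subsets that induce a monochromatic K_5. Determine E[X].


Let X = Σ_S X_S over the C(42, 5) = 850668 subsets S of size 5, where X_S = 1 if the K_5 on S is monochromatic.
For a fixed S, the K_5 on S has C(5, 2) = 10 edges. P[all 10 edges red] = (1/2)^10, and likewise for blue, so P[monochromatic] = 2·(1/2)^10 = 2^{1 − 10} = 1/512.
Summing: E[X] = C(42, 5) · 2^{1 − 10} = 850668 · 1/512 = 212667/128.
Numerically: E[X] ≈ 1661.4609.

E[X] = C(42,5)·2^(1−C(5,2)) = 212667/128 ≈ 1661.4609.


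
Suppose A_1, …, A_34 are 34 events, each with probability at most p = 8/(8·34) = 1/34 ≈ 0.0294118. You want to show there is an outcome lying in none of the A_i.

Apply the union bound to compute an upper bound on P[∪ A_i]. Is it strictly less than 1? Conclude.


Union bound: P[∪_{i=1}^{34} A_i] ≤ Σ_i P[A_i] ≤ 34·p = 34·(1/34) = 1.
Numerically: 1 ≈ 1.0000000.
Is 1 < 1? NO.
Since the bound 1 is ≥ 1, the union bound is uninformative here; it does NOT by itself certify existence.

34·p = 1 ≈ 1.0000000; existence NOT certified by the union bound.


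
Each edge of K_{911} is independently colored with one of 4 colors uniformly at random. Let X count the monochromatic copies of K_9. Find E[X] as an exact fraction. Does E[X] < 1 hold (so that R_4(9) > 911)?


E[X] = C(911, 9) · 4^{1 − 36} = 1144686900492291197405 · 4^{−35} = 1144686900492291197405/1180591620717411303424.
As a reduced fraction: E[X] = 1144686900492291197405/1180591620717411303424 ≈ 0.970.
Is E[X] < 1? YES.
Since E[X] < 1, there exists a 4-coloring of K_{911} with no monochromatic K_9; hence R_4(9) > 911.

E[X] = 1144686900492291197405/1180591620717411303424 ≈ 0.970; E[X] < 1, so R_4(9) > 911.


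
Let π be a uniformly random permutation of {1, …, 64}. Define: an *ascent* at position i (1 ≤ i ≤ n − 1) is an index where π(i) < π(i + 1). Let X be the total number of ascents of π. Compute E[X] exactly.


Write X = Σ X_I over i = 1, …, 63, with X_I the indicator of one ascent.
There are 63 indicators.
For each fixed i, the pair (π(i), π(i+1)) is a uniformly random ordered pair of distinct values from {1, …, 64}; by symmetry P[π(i) < π(i+1)] = 1/2.
By linearity: E[X] = 63 · (1/2) = (64 − 1) · (1/2) = 63/2 ≈ 31.5000.

E[X] = 63/2 = 31.5000.


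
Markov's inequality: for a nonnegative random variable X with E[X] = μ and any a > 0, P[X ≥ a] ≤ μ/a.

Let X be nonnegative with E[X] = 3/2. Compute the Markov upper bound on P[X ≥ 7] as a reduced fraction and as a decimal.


μ = E[X] = 3/2, a = 7.
Markov: P[X ≥ 7] ≤ μ/a = (3/2)/7 = 3/14.
Numerically: ≈ 0.214.
(Since a = 7 > μ = 1.500, the bound 3/14 is < 1 and informative.)

P[X ≥ 7] ≤ 3/14 ≈ 0.214.


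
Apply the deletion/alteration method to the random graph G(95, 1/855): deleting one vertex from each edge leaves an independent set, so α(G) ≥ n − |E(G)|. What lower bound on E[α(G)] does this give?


E[|E(G)|] = C(95, 2)·p = 4465 · (1/855) = 47/9.
E[α(G)] ≥ n − E[|E(G)|] = 95 − 47/9 = 808/9.
Numerically: ≈ 89.77778.
(This is only a lower bound; the true E[α(G)] may be larger.)

E[α(G)] ≥ 808/9 ≈ 89.77778.


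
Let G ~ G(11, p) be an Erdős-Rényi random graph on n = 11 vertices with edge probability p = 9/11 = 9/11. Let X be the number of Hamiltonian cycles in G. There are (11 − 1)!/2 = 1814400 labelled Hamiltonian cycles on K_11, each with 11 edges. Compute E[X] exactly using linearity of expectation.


K_11 has (11 − 1)!/2 = 1814400 labelled Hamiltonian cycles.
For each such Hamiltonian cycle H, let X_H = 1 if all 11 edges of H are present in G. Then P[X_H = 1] = p^{11} = (9/11)^{11} = 31381059609/285311670611.
By linearity of expectation: E[X] = Σ_H E[X_H] = 1814400 · p^{11} = 1814400 · 31381059609/285311670611 = 56937794554569600/285311670611.
Numerically: E[X] ≈ 199563.

E[X] = 1814400 · (9/11)^{11} = 56937794554569600/285311670611 ≈ 199563.


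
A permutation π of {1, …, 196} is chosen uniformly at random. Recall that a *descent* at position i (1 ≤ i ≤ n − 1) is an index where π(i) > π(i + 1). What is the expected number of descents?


Write X = Σ X_I over i = 1, …, 195, with X_I the indicator of one descent.
There are 195 indicators.
For each fixed i, the pair (π(i), π(i+1)) is a uniformly random ordered pair of distinct values from {1, …, 196}; by symmetry P[π(i) > π(i+1)] = 1/2.
By linearity: E[X] = 195 · (1/2) = (196 − 1) · (1/2) = 195/2 ≈ 97.5000.

E[X] = 195/2 = 97.5000.


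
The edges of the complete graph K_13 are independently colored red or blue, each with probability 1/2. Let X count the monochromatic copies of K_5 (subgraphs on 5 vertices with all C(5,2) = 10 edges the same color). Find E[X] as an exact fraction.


Let X = Σ_S X_S over the C(13, 5) = 1287 subsets S of size 5, where X_S = 1 if the K_5 on S is monochromatic.
For a fixed S, the K_5 on S has C(5, 2) = 10 edges. P[all 10 edges red] = (1/2)^10, and likewise for blue, so P[monochromatic] = 2·(1/2)^10 = 2^{1 − 10} = 1/512.
By linearity of expectation: E[X] = C(13, 5) · 2^{1 − 10} = 1287 · 1/512 = 1287/512.
Numerically: E[X] ≈ 2.5137.

E[X] = C(13,5)·2^(1−C(5,2)) = 1287/512 ≈ 2.5137.


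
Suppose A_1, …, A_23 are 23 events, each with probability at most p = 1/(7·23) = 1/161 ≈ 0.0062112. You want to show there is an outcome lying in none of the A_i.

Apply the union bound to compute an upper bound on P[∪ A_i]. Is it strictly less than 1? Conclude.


Union bound: P[∪_{i=1}^{23} A_i] ≤ Σ_i P[A_i] ≤ 23·p = 23·(1/161) = 1/7.
Numerically: 1/7 ≈ 0.1428571.
Is 1/7 < 1? YES.
Since P[∪ A_i] ≤ 1/7 < 1, the complement has P[∩ A_i^c] ≥ 1 − 1/7 = 6/7 > 0, so some outcome avoids every A_i.

23·p = 1/7 ≈ 0.1428571; existence CERTIFIED by the union bound.


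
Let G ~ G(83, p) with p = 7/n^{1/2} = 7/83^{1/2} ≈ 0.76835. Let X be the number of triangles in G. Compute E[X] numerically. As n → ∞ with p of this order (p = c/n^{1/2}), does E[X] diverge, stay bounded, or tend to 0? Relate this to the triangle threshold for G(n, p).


Number of potential triangles: C(83, 3) = 91881.
Each occurs with probability p³ ≈ (0.76835)³ ≈ 4.5360411e-01.
By linearity: E[X] = C(83, 3)·p³ ≈ 91881 · 4.5360411e-01 ≈ 41677.59928.
Since α = 1/2 < 1, p = c/n^{1/2} ≫ 1/n is above the triangle threshold p ~ 1/n. Asymptotically E[X] ~ (c³/6)·n^{3(1−α)} = (7³/6)·n^{1.5} → ∞; triangles are abundant w.h.p.

E[X] ≈ 41677.59928; in regime p = Θ(1/n^{1/2}) E[X] diverges (above the triangle threshold p ~ 1/n).


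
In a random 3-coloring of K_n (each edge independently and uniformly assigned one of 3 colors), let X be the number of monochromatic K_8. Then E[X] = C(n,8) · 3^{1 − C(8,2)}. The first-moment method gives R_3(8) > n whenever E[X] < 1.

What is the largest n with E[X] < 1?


We need C(n, 8) · 3^{1 − 28} < 1, i.e. C(n, 8) < 3^{28 − 1} = 7625597484987.
Check values of n near the boundary:
  n = 151: C(151, 8) = 5551321138650; 5551321138650 < 7625597484987? YES
  n = 152: C(152, 8) = 5859727868575; 5859727868575 < 7625597484987? YES
  n = 153: C(153, 8) = 6183023199255; 6183023199255 < 7625597484987? YES
  n = 154: C(154, 8) = 6521818990995; 6521818990995 < 7625597484987? YES
  n = 155: C(155, 8) = 6876747915675; 6876747915675 < 7625597484987? YES
  n = 156: C(156, 8) = 7248464019225; 7248464019225 < 7625597484987? YES
  n = 157: C(157, 8) = 7637643295425; 7637643295425 < 7625597484987? NO
The largest n with C(n, 8) < 7625597484987 is n = 156 (where E[X] = 805384891025/847288609443 ≈ 0.951). Hence R_3(8) > 156, i.e. R_3(8) ≥ 157.

Largest n = 156; hence R_3(8) > 156.


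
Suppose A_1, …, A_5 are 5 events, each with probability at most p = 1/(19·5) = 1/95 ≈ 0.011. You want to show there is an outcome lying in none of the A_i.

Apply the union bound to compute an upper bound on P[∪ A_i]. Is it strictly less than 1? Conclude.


Union bound: P[∪_{i=1}^{5} A_i] ≤ Σ_i P[A_i] ≤ 5·p = 5·(1/95) = 1/19.
Numerically: 1/19 ≈ 0.053.
Is 1/19 < 1? YES.
Since P[∪ A_i] ≤ 1/19 < 1, the complement has P[∩ A_i^c] ≥ 1 − 1/19 = 18/19 > 0, so some outcome avoids every A_i.

5·p = 1/19 ≈ 0.053; existence CERTIFIED by the union bound.


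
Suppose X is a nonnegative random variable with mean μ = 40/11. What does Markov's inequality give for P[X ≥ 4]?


μ = E[X] = 40/11, a = 4.
Markov: P[X ≥ 4] ≤ μ/a = (40/11)/4 = 10/11.
Numerically: ≈ 0.9091.
(Since a = 4 > μ = 3.6364, the bound 10/11 is < 1 and informative.)

P[X ≥ 4] ≤ 10/11 ≈ 0.9091.


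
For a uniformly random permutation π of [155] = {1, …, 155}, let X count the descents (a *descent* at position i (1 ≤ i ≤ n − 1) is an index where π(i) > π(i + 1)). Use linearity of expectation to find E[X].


Write X = Σ X_I over i = 1, …, 154, with X_I the indicator of one descent.
There are 154 indicators.
For each fixed i, the pair (π(i), π(i+1)) is a uniformly random ordered pair of distinct values from {1, …, 155}; by symmetry P[π(i) > π(i+1)] = 1/2.
By linearity: E[X] = 154 · (1/2) = (155 − 1) · (1/2) = 77 ≈ 77.000000.

E[X] = 77 = 77.000000.


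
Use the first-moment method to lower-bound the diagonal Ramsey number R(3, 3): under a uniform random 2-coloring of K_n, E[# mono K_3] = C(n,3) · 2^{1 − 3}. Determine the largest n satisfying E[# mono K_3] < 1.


We need C(n, 3) · 2^{1 − 3} < 1, i.e. C(n, 3) < 2^{3 − 1} = 4.
Check values of n near the boundary:
  n = 3: C(3, 3) = 1; 1 < 4? YES
  n = 4: C(4, 3) = 4; 4 < 4? NO
The largest n with C(n, 3) < 4 is n = 3 (where E[X] = 1/4 ≈ 0.250). Hence R(3, 3) > 3, i.e. R(3, 3) ≥ 4.

Largest n = 3; hence R(3, 3) > 3.


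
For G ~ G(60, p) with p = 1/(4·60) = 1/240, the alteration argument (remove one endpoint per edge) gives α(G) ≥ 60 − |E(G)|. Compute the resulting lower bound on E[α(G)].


E[|E(G)|] = C(60, 2)·p = 1770 · (1/240) = 59/8.
E[α(G)] ≥ n − E[|E(G)|] = 60 − 59/8 = 421/8.
Numerically: ≈ 52.62500.
(This is only a lower bound; the true E[α(G)] may be larger.)

E[α(G)] ≥ 421/8 ≈ 52.62500.


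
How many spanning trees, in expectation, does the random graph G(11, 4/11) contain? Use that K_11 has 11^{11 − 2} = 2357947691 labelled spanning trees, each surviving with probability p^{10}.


K_11 has 11^{11 − 2} = 2357947691 labelled spanning trees.
For each such spanning tree H, let X_H = 1 if all 10 edges of H are present in G. Then P[X_H = 1] = p^{10} = (4/11)^{10} = 1048576/25937424601.
Summing the indicators: E[X] = Σ_H E[X_H] = 2357947691 · p^{10} = 2357947691 · 1048576/25937424601 = 1048576/11.
Numerically: E[X] ≈ 95325.

E[X] = 2357947691 · (4/11)^{10} = 1048576/11 ≈ 95325.


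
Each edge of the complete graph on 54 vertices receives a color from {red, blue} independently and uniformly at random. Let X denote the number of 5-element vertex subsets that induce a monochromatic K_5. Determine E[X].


Let X = Σ_S X_S over the C(54, 5) = 3162510 subsets S of size 5, where X_S = 1 if the K_5 on S is monochromatic.
For a fixed S, the K_5 on S has C(5, 2) = 10 edges. P[all 10 edges red] = (1/2)^10, and likewise for blue, so P[monochromatic] = 2·(1/2)^10 = 2^{1 − 10} = 1/512.
By linearity: E[X] = C(54, 5) · 2^{1 − 10} = 3162510 · 1/512 = 1581255/256.
Numerically: E[X] ≈ 6176.777344.

E[X] = C(54,5)·2^(1−C(5,2)) = 1581255/256 ≈ 6176.777344.


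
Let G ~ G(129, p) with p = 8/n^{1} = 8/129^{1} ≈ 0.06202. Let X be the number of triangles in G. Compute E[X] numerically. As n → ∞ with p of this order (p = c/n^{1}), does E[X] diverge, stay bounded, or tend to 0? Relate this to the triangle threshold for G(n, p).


Number of potential triangles: C(129, 3) = 349504.
Each occurs with probability p³ ≈ (0.06202)³ ≈ 2.385068e-04.
By linearity: E[X] = C(129, 3)·p³ ≈ 349504 · 2.385068e-04 ≈ 83.3591.
Here α = 1, so p = 8/n is exactly at the triangle threshold p ~ 1/n. Asymptotically E[X] → c³/6 = 8³/6 = 256/3 ≈ 85.3333, a bounded constant. In this regime the triangle count is asymptotically Poisson(c³/6).

E[X] ≈ 83.3591; in regime p = Θ(1/n^{1}) E[X] stays bounded (at the triangle threshold p ~ 1/n).


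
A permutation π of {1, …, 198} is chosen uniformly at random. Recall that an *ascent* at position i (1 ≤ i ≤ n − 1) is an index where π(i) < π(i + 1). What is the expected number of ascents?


Write X = Σ X_I over i = 1, …, 197, with X_I the indicator of one ascent.
There are 197 indicators.
For each fixed i, the pair (π(i), π(i+1)) is a uniformly random ordered pair of distinct values from {1, …, 198}; by symmetry P[π(i) < π(i+1)] = 1/2.
By linearity: E[X] = 197 · (1/2) = (198 − 1) · (1/2) = 197/2 ≈ 98.500000.

E[X] = 197/2 = 98.500000.


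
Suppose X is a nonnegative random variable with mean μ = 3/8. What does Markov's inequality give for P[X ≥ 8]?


μ = E[X] = 3/8, a = 8.
Markov: P[X ≥ 8] ≤ μ/a = (3/8)/8 = 3/64.
Numerically: ≈ 0.0469.
(Since a = 8 > μ = 0.3750, the bound 3/64 is < 1 and informative.)

P[X ≥ 8] ≤ 3/64 ≈ 0.0469.


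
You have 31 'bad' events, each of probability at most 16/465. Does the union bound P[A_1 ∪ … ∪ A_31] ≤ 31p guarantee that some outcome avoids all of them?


Union bound: P[∪_{i=1}^{31} A_i] ≤ Σ_i P[A_i] ≤ 31·p = 31·(16/465) = 16/15.
Numerically: 16/15 ≈ 1.06667.
Is 16/15 < 1? NO.
Since the bound 16/15 is ≥ 1, the union bound is uninformative here; it does NOT by itself certify existence.

31·p = 16/15 ≈ 1.06667; existence NOT certified by the union bound.


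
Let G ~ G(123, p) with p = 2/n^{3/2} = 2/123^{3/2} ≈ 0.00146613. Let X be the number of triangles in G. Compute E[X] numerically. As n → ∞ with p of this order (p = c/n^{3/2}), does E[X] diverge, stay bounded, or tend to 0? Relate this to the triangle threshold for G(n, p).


Number of potential triangles: C(123, 3) = 302621.
Each occurs with probability p³ ≈ (0.00146613)³ ≈ 3.15149763e-09.
By linearity: E[X] = C(123, 3)·p³ ≈ 302621 · 3.15149763e-09 ≈ 0.000954.
Since α = 3/2 > 1, p = c/n^{3/2} = o(1/n) is below the triangle threshold p ~ 1/n. Asymptotically E[X] ~ (c³/6)·n^{3(1−α)} = (2³/6)·n^{-1.5} → 0, so by Markov's inequality G has no triangles w.h.p.

E[X] ≈ 0.000954; in regime p = Θ(1/n^{3/2}) E[X] tends to 0 (below the triangle threshold p ~ 1/n).
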